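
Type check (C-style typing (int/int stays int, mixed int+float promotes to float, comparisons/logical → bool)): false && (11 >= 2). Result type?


Operand types: bool && bool
Rule: logical operators take bool operands and yield bool
Result type: bool


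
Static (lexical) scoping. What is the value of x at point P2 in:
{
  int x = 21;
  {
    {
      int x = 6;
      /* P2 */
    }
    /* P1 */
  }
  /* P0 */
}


x declared in the same block as P2
x = 6


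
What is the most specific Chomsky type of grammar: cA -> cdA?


LHS has context (more than one symbol) and |LHS| ≤ |RHS|
Classification: Type 1 (Context-Sensitive)


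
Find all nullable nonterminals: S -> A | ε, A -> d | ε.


A nonterminal is nullable iff some alternative derives ε (directly, or every symbol in it is nullable)
Nullable: {A, S}


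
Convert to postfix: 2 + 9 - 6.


Left to right (same or higher precedence on left)
Postfix: 2 9 + 6 -


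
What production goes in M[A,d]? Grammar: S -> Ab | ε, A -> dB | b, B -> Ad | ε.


For [A, d]: 'd' ∈ FIRST(dB)
Entry: A -> dB


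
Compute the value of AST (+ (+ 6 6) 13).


Evaluate inner: (+ 6 6) = 12
Evaluate root: (+ 12 13) = 25
Result: 25


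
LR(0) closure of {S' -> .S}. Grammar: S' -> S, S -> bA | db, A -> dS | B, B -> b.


Start: S' -> .S
For each item with dot before a nonterminal B, add B -> .γ for every B-production
Closure: [S' -> .S, S -> .bA, S -> .db]


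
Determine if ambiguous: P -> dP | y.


right-linear, alternatives start with distinct terminals 'd' vs 'y': unique leftmost derivation
Unambiguous


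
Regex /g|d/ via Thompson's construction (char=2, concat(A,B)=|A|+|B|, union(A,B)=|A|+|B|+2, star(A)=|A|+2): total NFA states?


Syntax tree has 2 char leaf(s), 1 union(s), 0 star(s)
chars contribute 2×2 = 4; each union adds +2; each star adds +2
Total: 4 + 2 + 0 = 6 states


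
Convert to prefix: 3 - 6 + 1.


left-to-right (same/higher precedence on left): tree is (+ (- 3 6) 1)
Prefix: + - 3 6 1


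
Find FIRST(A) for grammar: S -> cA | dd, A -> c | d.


Per alternative of A: FIRST(c) = {c}; FIRST(d) = {d}
FIRST(A) = {c, d}


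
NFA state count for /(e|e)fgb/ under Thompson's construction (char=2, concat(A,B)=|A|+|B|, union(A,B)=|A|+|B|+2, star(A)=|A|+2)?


Syntax tree has 5 char leaf(s), 1 union(s), 0 star(s)
chars contribute 5×2 = 10; each union adds +2; each star adds +2
Total: 10 + 2 + 0 = 12 states


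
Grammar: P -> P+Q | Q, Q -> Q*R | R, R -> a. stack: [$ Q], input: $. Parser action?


lookahead ∉ {*} so Q won't extend; reduce P -> Q
Action: reduce (P -> Q)


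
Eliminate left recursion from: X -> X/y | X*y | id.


Left-recursive alternatives: X/y, X*y; non-recursive: id
Introduce X': X -> idX', X' -> /yX' | *yX' | ε


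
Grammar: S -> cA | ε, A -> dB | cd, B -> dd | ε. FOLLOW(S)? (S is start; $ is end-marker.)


$ ∈ FOLLOW(S). For each A -> αBβ: add FIRST(β)\{ε} to FOLLOW(B); if β nullable, add FOLLOW(A).
FOLLOW(S) = {$}


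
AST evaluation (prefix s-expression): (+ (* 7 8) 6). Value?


Evaluate inner: (* 7 8) = 56
Evaluate root: (+ 56 6) = 62
Result: 62


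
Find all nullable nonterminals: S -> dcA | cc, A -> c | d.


A nonterminal is nullable iff some alternative derives ε (directly, or every symbol in it is nullable)
Nullable: {}


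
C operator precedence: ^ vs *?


'*' is multiplicative (level 10); '^' is bitwise XOR (level 4)
Higher level binds tighter
'*' has higher precedence than '^'


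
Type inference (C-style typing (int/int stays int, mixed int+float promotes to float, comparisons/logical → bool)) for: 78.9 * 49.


Operand types: float * int
Rule: mixed int/float promotes to float; int/int stays int
Result type: float


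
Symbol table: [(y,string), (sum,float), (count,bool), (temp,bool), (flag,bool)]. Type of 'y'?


Lookup 'y' → type string


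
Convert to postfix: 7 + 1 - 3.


Left to right (same or higher precedence on left)
Postfix: 7 1 + 3 -


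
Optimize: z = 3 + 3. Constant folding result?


3 + 3 = 6 at compile time
Optimized: z = 6


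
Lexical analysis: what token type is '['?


Pattern: delimiter/punctuation
Type: PUNCTUATION


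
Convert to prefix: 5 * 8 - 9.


left-to-right (same/higher precedence on left): tree is (- (* 5 8) 9)
Prefix: - * 5 8 9


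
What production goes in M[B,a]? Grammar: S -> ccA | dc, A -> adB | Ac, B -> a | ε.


For [B, a]: 'a' ∈ FIRST(a)
Entry: B -> a


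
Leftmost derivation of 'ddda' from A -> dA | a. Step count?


Derivation: A => dA => ddA => dddA => ddda
Steps: 4


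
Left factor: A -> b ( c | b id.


Common prefix: 'b'
Factored: A -> b A', A' -> ( c | id


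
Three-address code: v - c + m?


Break into single-operator statements:
t1 = v - c
t2 = t1 + m


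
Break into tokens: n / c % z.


Scan left to right, longest-match per lexeme
Tokens: ID(n), OP(/), ID(c), OP(%), ID(z)


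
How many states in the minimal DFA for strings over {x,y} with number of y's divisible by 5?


Track (count of y) mod 5: states 0..4, accept at 0
Minimal DFA: 5 states


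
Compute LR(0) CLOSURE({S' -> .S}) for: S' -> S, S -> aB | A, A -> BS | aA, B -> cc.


Start: S' -> .S
For each item with dot before a nonterminal B, add B -> .γ for every B-production
Closure: [S' -> .S, S -> .aB, S -> .A, A -> .BS, A -> .aA, B -> .cc]


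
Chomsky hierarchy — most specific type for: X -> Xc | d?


Left-linear: every RHS is a terminal or one nonterminal followed by a terminal
Classification: Type 3 (Regular)


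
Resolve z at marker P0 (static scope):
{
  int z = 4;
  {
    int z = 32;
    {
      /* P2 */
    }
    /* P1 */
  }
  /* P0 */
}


z declared in the same block as P0
z = 4


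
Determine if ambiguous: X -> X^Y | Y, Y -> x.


precedence layered via separate nonterminal Y: deterministic
Unambiguous


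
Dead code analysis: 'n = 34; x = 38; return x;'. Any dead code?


n is assigned but never read
Dead: 'n = 34'


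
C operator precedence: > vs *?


'*' is multiplicative (level 10); '>' is relational (level 7)
Higher level binds tighter
'*' has higher precedence than '>'


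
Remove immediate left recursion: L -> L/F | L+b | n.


Left-recursive alternatives: L/F, L+b; non-recursive: n
Introduce L': L -> nL', L' -> /FL' | +bL' | ε


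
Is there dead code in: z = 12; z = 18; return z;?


first assignment to z is overwritten before any read
Dead: 'z = 12'


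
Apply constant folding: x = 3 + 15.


3 + 15 = 18 at compile time
Optimized: x = 18


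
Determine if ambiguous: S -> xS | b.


right-linear, alternatives start with distinct terminals 'x' vs 'b': unique leftmost derivation
Unambiguous


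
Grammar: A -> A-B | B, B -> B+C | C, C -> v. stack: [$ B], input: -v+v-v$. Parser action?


lookahead ∉ {+} so B won't extend; reduce A -> B
Action: reduce (A -> B)


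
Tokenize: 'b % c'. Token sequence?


Scan left to right, longest-match per lexeme
Tokens: ID(b), OP(%), ID(c)


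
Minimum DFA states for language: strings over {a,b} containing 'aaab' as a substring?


KMP-style automaton: 4 progress states + 1 absorbing accept = 5
Minimal DFA: 5 states


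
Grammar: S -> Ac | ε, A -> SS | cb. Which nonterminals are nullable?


A nonterminal is nullable iff some alternative derives ε (directly, or every symbol in it is nullable)
Nullable: {A, S}


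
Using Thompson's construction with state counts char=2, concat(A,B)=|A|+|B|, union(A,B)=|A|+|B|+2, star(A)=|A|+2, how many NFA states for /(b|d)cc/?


Syntax tree has 4 char leaf(s), 1 union(s), 0 star(s)
chars contribute 4×2 = 8; each union adds +2; each star adds +2
Total: 8 + 2 + 0 = 10 states


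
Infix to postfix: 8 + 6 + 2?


Left to right (same or higher precedence on left)
Postfix: 8 6 + 2 +


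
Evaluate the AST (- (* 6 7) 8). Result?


Evaluate inner: (* 6 7) = 42
Evaluate root: (- 42 8) = 34
Result: 34


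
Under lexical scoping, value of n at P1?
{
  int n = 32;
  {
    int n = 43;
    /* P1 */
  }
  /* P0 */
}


n declared in the same block as P1
n = 43


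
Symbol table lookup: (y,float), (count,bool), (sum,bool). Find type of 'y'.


Lookup 'y' → type float


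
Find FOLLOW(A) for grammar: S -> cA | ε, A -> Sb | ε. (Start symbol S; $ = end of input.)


$ ∈ FOLLOW(S). For each A -> αBβ: add FIRST(β)\{ε} to FOLLOW(B); if β nullable, add FOLLOW(A).
FOLLOW(A) = {$, b}


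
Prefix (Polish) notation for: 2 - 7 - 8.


left-to-right (same/higher precedence on left): tree is (- (- 2 7) 8)
Prefix: - - 2 7 8


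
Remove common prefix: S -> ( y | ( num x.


Common prefix: '('
Factored: S -> ( S', S' -> y | num x


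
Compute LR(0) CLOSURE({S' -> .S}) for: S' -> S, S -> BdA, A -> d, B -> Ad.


Start: S' -> .S
For each item with dot before a nonterminal B, add B -> .γ for every B-production
Closure: [S' -> .S, S -> .BdA, B -> .Ad, A -> .d]


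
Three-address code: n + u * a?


Break into single-operator statements:
t1 = u * a
t2 = n + t1


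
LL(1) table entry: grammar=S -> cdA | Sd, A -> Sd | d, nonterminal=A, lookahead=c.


For [A, c]: 'c' ∈ FIRST(Sd)
Entry: A -> Sd


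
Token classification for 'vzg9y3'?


Pattern: letter/underscore followed by alphanumerics, not a keyword
Type: IDENTIFIER


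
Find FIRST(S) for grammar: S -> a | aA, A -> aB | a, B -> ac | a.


Per alternative of S: FIRST(a) = {a}; FIRST(aA) = {a}
FIRST(S) = {a}


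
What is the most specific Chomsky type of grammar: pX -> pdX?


LHS has context (more than one symbol) and |LHS| ≤ |RHS|
Classification: Type 1 (Context-Sensitive)


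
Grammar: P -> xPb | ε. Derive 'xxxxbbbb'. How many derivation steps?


Derivation: P => xPb => xxPbb => xxxPbbb => xxxxPbbbb => xxxxbbbb
Steps: 5


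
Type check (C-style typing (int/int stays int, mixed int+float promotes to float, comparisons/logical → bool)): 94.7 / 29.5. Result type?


Operand types: float / float
Rule: mixed int/float promotes to float; int/int stays int
Result type: float


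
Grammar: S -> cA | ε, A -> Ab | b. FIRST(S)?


Per alternative of S: FIRST(cA) = {c}; FIRST(ε) = {ε}
FIRST(S) = {c, ε}


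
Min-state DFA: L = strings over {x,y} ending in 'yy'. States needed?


Track the longest suffix of input matching a prefix of 'yy': 3 classes (prefixes of length 0..2)
Minimal DFA: 3 states


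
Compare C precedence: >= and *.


'*' is multiplicative (level 10); '>=' is relational (level 7)
Higher level binds tighter
'*' has higher precedence than '>='


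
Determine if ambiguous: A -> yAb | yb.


balanced y^n…b^n: each string has a unique parse
Unambiguous


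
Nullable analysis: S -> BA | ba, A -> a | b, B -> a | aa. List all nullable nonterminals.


A nonterminal is nullable iff some alternative derives ε (directly, or every symbol in it is nullable)
Nullable: {}


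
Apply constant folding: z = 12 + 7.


12 + 7 = 19 at compile time
Optimized: z = 19


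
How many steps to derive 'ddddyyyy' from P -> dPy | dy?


Derivation: P => dPy => ddPyy => dddPyyy => ddddyyyy
Steps: 4


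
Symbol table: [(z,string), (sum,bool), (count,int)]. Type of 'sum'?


Lookup 'sum' → type bool


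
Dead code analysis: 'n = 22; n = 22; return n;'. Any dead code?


first assignment to n is overwritten before any read
Dead: 'n = 22'


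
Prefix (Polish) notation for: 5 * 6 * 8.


left-to-right (same/higher precedence on left): tree is (* (* 5 6) 8)
Prefix: * * 5 6 8


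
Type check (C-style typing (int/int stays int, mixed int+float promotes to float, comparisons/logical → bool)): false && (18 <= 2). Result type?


Operand types: bool && bool
Rule: logical operators take bool operands and yield bool
Result type: bool


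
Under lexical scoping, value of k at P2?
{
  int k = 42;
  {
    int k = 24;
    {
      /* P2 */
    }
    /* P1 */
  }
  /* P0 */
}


P2's block does not declare k; resolves to the enclosing declaration at depth 1
k = 24


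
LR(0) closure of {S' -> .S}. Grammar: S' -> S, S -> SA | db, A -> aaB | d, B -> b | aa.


Start: S' -> .S
For each item with dot before a nonterminal B, add B -> .γ for every B-production
Closure: [S' -> .S, S -> .SA, S -> .db]


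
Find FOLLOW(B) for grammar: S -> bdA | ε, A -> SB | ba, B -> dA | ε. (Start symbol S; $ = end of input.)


$ ∈ FOLLOW(S). For each A -> αBβ: add FIRST(β)\{ε} to FOLLOW(B); if β nullable, add FOLLOW(A).
FOLLOW(B) = {$, d}


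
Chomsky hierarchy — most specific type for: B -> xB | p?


Right-linear: every RHS is a terminal or a terminal followed by one nonterminal
Classification: Type 3 (Regular)


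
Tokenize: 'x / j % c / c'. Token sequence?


Scan left to right, longest-match per lexeme
Tokens: ID(x), OP(/), ID(j), OP(%), ID(c), OP(/), ID(c)


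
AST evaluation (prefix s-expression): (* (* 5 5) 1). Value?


Evaluate inner: (* 5 5) = 25
Evaluate root: (* 25 1) = 25
Result: 25


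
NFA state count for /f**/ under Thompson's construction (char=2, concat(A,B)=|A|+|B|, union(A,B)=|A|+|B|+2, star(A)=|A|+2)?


Syntax tree has 1 char leaf(s), 0 union(s), 2 star(s)
chars contribute 1×2 = 2; each union adds +2; each star adds +2
Total: 2 + 0 + 4 = 6 states


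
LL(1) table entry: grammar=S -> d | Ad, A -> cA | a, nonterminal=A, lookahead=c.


For [A, c]: 'c' ∈ FIRST(cA)
Entry: A -> cA


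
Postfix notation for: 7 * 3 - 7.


Left to right (same or higher precedence on left)
Postfix: 7 3 * 7 -


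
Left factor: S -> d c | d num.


Common prefix: 'd'
Factored: S -> d S', S' -> c | num


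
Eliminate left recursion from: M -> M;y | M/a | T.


Left-recursive alternatives: M;y, M/a; non-recursive: T
Introduce M': M -> TM', M' -> ;yM' | /aM' | ε


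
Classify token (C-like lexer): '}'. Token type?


Pattern: delimiter/punctuation
Type: PUNCTUATION


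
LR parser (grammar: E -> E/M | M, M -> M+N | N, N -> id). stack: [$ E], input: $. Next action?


start symbol E on stack, input exhausted
Action: accept


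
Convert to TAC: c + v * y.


Break into single-operator statements:
t1 = v * y
t2 = c + t1


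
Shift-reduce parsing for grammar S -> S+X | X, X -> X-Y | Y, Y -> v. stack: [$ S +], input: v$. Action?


no handle ('S+' is not any RHS); shift 'v'
Action: shift


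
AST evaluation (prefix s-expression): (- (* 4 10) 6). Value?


Evaluate inner: (* 4 10) = 40
Evaluate root: (- 40 6) = 34
Result: 34


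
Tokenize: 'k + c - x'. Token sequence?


Scan left to right, longest-match per lexeme
Tokens: ID(k), OP(+), ID(c), OP(-), ID(x)


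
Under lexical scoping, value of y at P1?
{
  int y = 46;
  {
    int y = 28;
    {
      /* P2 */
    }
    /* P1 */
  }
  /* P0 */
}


y declared in the same block as P1
y = 28


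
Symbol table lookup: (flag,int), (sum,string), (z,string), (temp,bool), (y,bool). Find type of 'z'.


Lookup 'z' → type string


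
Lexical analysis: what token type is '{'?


Pattern: delimiter/punctuation
Type: PUNCTUATION


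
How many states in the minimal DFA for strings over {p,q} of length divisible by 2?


Track length mod 2: states 0..1, accept at 0
Minimal DFA: 2 states


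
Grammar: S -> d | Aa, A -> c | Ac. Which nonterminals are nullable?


A nonterminal is nullable iff some alternative derives ε (directly, or every symbol in it is nullable)
Nullable: {}


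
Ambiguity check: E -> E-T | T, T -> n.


precedence layered via separate nonterminal T: deterministic
Unambiguous


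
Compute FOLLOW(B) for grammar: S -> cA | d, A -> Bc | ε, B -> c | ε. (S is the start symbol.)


$ ∈ FOLLOW(S). For each A -> αBβ: add FIRST(β)\{ε} to FOLLOW(B); if β nullable, add FOLLOW(A).
FOLLOW(B) = {c}


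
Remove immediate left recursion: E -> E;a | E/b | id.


Left-recursive alternatives: E;a, E/b; non-recursive: id
Introduce E': E -> idE', E' -> ;aE' | /bE' | ε


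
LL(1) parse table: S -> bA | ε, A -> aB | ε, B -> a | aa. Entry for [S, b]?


For [S, b]: 'b' ∈ FIRST(bA)
Entry: S -> bA


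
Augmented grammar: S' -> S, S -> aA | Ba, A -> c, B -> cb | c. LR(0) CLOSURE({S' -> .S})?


Start: S' -> .S
For each item with dot before a nonterminal B, add B -> .γ for every B-production
Closure: [S' -> .S, S -> .aA, S -> .Ba, B -> .cb, B -> .c]


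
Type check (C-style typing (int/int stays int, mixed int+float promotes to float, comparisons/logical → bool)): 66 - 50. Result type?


Operand types: int - int
Rule: mixed int/float promotes to float; int/int stays int
Result type: int


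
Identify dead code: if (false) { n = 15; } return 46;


condition is constant false, so the whole block is unreachable
Dead: 'if (false) { n = 15; }'


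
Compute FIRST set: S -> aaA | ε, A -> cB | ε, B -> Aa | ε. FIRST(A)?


Per alternative of A: FIRST(cB) = {c}; FIRST(ε) = {ε}
FIRST(A) = {c, ε}


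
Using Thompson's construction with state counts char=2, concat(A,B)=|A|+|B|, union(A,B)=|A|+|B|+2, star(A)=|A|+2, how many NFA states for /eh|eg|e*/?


Syntax tree has 5 char leaf(s), 2 union(s), 1 star(s)
chars contribute 5×2 = 10; each union adds +2; each star adds +2
Total: 10 + 4 + 2 = 16 states


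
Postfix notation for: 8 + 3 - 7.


Left to right (same or higher precedence on left)
Postfix: 8 3 + 7 -


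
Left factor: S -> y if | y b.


Common prefix: 'y'
Factored: S -> y S', S' -> if | b


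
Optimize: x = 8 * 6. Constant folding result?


8 * 6 = 48 at compile time
Optimized: x = 48


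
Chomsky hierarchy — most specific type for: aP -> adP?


LHS has context (more than one symbol) and |LHS| ≤ |RHS|
Classification: Type 1 (Context-Sensitive)


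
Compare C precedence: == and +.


'+' is additive (level 9); '==' is equality (level 6)
Higher level binds tighter
'+' has higher precedence than '=='


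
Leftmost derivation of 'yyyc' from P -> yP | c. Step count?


Derivation: P => yP => yyP => yyyP => yyyc
Steps: 4


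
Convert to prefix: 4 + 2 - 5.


left-to-right (same/higher precedence on left): tree is (- (+ 4 2) 5)
Prefix: - + 4 2 5


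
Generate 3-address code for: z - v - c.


Break into single-operator statements:
t1 = z - v
t2 = t1 - c


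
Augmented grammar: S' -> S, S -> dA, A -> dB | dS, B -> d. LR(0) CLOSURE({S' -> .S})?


Start: S' -> .S
For each item with dot before a nonterminal B, add B -> .γ for every B-production
Closure: [S' -> .S, S -> .dA]


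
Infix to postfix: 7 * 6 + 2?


Left to right (same or higher precedence on left)
Postfix: 7 6 * 2 +


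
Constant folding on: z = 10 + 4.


10 + 4 = 14 at compile time
Optimized: z = 14


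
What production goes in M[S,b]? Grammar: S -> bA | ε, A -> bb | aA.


For [S, b]: 'b' ∈ FIRST(bA)
Entry: S -> bA


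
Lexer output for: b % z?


Scan left to right, longest-match per lexeme
Tokens: ID(b), OP(%), ID(z)


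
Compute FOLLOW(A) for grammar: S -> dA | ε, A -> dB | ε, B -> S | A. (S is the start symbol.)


$ ∈ FOLLOW(S). For each A -> αBβ: add FIRST(β)\{ε} to FOLLOW(B); if β nullable, add FOLLOW(A).
FOLLOW(A) = {$}


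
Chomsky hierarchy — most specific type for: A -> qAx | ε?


Single nonterminal LHS, but q^n x^n is not regular
Classification: Type 2 (Context-Free)


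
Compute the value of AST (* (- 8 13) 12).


Evaluate inner: (- 8 13) = -5
Evaluate root: (* -5 12) = -60
Result: -60


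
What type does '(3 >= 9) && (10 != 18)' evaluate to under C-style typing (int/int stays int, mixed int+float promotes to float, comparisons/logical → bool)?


Operand types: bool && bool
Rule: logical operators take bool operands and yield bool
Result type: bool


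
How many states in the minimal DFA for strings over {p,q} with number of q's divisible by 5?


Track (count of q) mod 5: states 0..4, accept at 0
Minimal DFA: 5 states


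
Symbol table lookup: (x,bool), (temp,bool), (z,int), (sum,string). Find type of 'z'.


Lookup 'z' → type int


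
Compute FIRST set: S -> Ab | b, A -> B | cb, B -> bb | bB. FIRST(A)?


Per alternative of A: FIRST(B) = {b}; FIRST(cb) = {c}
FIRST(A) = {b, c}


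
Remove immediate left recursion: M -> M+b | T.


Left-recursive alternatives: M+b; non-recursive: T
Introduce M': M -> TM', M' -> +bM' | ε


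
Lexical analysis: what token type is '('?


Pattern: delimiter/punctuation
Type: PUNCTUATION


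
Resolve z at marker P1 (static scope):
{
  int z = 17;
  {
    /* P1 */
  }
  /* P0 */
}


P1's block does not declare z; resolves to the enclosing declaration at depth 0
z = 17


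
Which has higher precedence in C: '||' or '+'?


'+' is additive (level 9); '||' is logical OR (level 1)
Higher level binds tighter
'+' has higher precedence than '||'


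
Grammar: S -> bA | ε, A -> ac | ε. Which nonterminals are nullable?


A nonterminal is nullable iff some alternative derives ε (directly, or every symbol in it is nullable)
Nullable: {A, S}


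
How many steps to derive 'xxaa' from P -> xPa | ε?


Derivation: P => xPa => xxPaa => xxaa
Steps: 3


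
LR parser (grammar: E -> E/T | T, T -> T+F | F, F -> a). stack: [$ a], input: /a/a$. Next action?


'a' on top is the handle for F -> a
Action: reduce (F -> a)


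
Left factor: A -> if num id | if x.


Common prefix: 'if'
Factored: A -> if A', A' -> num id | x


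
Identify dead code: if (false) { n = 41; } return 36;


condition is constant false, so the whole block is unreachable
Dead: 'if (false) { n = 41; }'


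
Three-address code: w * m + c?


Break into single-operator statements:
t1 = w * m
t2 = t1 + c


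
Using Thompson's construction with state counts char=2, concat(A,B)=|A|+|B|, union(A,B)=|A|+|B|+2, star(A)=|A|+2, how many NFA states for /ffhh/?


Syntax tree has 4 char leaf(s), 0 union(s), 0 star(s)
chars contribute 4×2 = 8; each union adds +2; each star adds +2
Total: 8 + 0 + 0 = 8 states


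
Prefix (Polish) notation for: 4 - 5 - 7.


left-to-right (same/higher precedence on left): tree is (- (- 4 5) 7)
Prefix: - - 4 5 7


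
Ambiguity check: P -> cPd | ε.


balanced c^n…d^n: each string has a unique parse
Unambiguous


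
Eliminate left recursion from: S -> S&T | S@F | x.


Left-recursive alternatives: S&T, S@F; non-recursive: x
Introduce S': S -> xS', S' -> &TS' | @FS' | ε


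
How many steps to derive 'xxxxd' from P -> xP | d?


Derivation: P => xP => xxP => xxxP => xxxxP => xxxxd
Steps: 5


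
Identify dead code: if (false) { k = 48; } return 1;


condition is constant false, so the whole block is unreachable
Dead: 'if (false) { k = 48; }'


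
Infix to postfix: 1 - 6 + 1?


Left to right (same or higher precedence on left)
Postfix: 1 6 - 1 +


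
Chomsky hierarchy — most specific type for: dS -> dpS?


LHS has context (more than one symbol) and |LHS| ≤ |RHS|
Classification: Type 1 (Context-Sensitive)


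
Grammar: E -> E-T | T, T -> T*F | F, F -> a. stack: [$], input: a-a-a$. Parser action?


no handle on stack; shift 'a'
Action: shift


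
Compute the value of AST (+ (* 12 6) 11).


Evaluate inner: (* 12 6) = 72
Evaluate root: (+ 72 11) = 83
Result: 83


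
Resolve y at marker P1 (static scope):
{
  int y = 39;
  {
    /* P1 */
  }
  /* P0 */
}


P1's block does not declare y; resolves to the enclosing declaration at depth 0
y = 39


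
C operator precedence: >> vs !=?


'>>' is shift (level 8); '!=' is equality (level 6)
Higher level binds tighter
'>>' has higher precedence than '!='


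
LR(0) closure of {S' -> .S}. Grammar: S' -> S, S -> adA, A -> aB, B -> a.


Start: S' -> .S
For each item with dot before a nonterminal B, add B -> .γ for every B-production
Closure: [S' -> .S, S -> .adA]


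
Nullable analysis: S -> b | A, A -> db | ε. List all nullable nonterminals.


A nonterminal is nullable iff some alternative derives ε (directly, or every symbol in it is nullable)
Nullable: {A, S}


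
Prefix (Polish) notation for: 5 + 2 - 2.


left-to-right (same/higher precedence on left): tree is (- (+ 5 2) 2)
Prefix: - + 5 2 2


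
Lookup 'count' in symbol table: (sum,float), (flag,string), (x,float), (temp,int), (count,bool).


Lookup 'count' → type bool


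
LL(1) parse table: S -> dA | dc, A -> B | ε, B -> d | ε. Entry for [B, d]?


For [B, d]: 'd' ∈ FIRST(d)
Entry: B -> d


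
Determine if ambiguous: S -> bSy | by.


balanced b^n…y^n: each string has a unique parse
Unambiguous


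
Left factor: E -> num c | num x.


Common prefix: 'num'
Factored: E -> num E', E' -> c | x


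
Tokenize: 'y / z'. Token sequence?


Scan left to right, longest-match per lexeme
Tokens: ID(y), OP(/), ID(z)


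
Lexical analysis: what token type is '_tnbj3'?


Pattern: letter/underscore followed by alphanumerics, not a keyword
Type: IDENTIFIER


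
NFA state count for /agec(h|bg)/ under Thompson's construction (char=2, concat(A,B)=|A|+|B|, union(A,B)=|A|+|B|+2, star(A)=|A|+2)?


Syntax tree has 7 char leaf(s), 1 union(s), 0 star(s)
chars contribute 7×2 = 14; each union adds +2; each star adds +2
Total: 14 + 2 + 0 = 16 states


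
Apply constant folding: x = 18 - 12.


18 - 12 = 6 at compile time
Optimized: x = 6


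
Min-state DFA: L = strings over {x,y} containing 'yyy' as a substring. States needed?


KMP-style automaton: 3 progress states + 1 absorbing accept = 4
Minimal DFA: 4 states


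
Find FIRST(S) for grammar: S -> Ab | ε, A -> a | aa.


Per alternative of S: FIRST(Ab) = {a}; FIRST(ε) = {ε}
FIRST(S) = {a, ε}


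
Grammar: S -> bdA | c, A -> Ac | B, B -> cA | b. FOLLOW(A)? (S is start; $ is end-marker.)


$ ∈ FOLLOW(S). For each A -> αBβ: add FIRST(β)\{ε} to FOLLOW(B); if β nullable, add FOLLOW(A).
FOLLOW(A) = {$, c}


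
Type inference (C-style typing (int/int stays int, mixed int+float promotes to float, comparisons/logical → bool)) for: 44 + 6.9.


Operand types: int + float
Rule: mixed int/float promotes to float; int/int stays int
Result type: float


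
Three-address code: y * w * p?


Break into single-operator statements:
t1 = y * w
t2 = t1 * p


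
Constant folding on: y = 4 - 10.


4 - 10 = -6 at compile time
Optimized: y = -6


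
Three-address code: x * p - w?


Break into single-operator statements:
t1 = x * p
t2 = t1 - w


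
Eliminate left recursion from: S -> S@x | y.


Left-recursive alternatives: S@x; non-recursive: y
Introduce S': S -> yS', S' -> @xS' | ε


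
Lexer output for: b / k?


Scan left to right, longest-match per lexeme
Tokens: ID(b), OP(/), ID(k)


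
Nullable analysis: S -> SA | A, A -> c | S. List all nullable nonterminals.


A nonterminal is nullable iff some alternative derives ε (directly, or every symbol in it is nullable)
Nullable: {}


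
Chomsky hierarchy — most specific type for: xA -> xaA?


LHS has context (more than one symbol) and |LHS| ≤ |RHS|
Classification: Type 1 (Context-Sensitive)


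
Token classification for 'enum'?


Pattern: reserved word
Type: KEYWORD


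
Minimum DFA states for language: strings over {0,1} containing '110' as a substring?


KMP-style automaton: 3 progress states + 1 absorbing accept = 4
Minimal DFA: 4 states


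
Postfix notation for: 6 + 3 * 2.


* has higher precedence, evaluate 3*2 first
Postfix: 6 3 2 * +


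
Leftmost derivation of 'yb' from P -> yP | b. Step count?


Derivation: P => yP => yb
Steps: 2


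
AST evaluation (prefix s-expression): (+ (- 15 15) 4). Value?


Evaluate inner: (- 15 15) = 0
Evaluate root: (+ 0 4) = 4
Result: 4


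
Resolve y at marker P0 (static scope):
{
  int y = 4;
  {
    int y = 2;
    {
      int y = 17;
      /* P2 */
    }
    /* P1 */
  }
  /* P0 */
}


y declared in the same block as P0
y = 4


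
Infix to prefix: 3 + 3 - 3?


left-to-right (same/higher precedence on left): tree is (- (+ 3 3) 3)
Prefix: - + 3 3 3


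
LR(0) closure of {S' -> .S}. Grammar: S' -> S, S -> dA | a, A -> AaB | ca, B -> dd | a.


Start: S' -> .S
For each item with dot before a nonterminal B, add B -> .γ for every B-production
Closure: [S' -> .S, S -> .dA, S -> .a]


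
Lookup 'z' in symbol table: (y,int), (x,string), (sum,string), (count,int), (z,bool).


Lookup 'z' → type bool


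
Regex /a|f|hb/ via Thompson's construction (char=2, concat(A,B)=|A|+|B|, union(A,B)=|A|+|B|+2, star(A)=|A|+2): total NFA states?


Syntax tree has 4 char leaf(s), 2 union(s), 0 star(s)
chars contribute 4×2 = 8; each union adds +2; each star adds +2
Total: 8 + 4 + 0 = 12 states


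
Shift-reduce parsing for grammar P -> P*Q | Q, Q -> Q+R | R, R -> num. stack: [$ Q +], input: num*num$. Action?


no handle; shift 'num'
Action: shift


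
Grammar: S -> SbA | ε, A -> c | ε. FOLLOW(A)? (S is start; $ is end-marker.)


$ ∈ FOLLOW(S). For each A -> αBβ: add FIRST(β)\{ε} to FOLLOW(B); if β nullable, add FOLLOW(A).
FOLLOW(A) = {$, b}


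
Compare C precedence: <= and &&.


'<=' is relational (level 7); '&&' is logical AND (level 2)
Higher level binds tighter
'<=' has higher precedence than '&&'


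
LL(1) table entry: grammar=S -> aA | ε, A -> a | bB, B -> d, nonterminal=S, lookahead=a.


For [S, a]: 'a' ∈ FIRST(aA)
Entry: S -> aA


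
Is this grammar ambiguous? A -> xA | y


right-linear, alternatives start with distinct terminals 'x' vs 'y': unique leftmost derivation
Unambiguous


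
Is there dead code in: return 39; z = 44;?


statement follows a return and is unreachable
Dead: 'z = 44'


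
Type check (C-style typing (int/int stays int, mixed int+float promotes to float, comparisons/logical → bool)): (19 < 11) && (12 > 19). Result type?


Operand types: bool && bool
Rule: logical operators take bool operands and yield bool
Result type: bool


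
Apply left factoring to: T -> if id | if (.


Common prefix: 'if'
Factored: T -> if T', T' -> id | (


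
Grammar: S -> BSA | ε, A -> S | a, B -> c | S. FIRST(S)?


Per alternative of S: FIRST(BSA) = {a, c, ε}; FIRST(ε) = {ε}
FIRST(S) = {a, c, ε}


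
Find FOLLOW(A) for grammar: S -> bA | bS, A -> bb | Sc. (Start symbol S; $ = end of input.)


$ ∈ FOLLOW(S). For each A -> αBβ: add FIRST(β)\{ε} to FOLLOW(B); if β nullable, add FOLLOW(A).
FOLLOW(A) = {$, c}


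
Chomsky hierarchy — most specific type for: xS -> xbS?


LHS has context (more than one symbol) and |LHS| ≤ |RHS|
Classification: Type 1 (Context-Sensitive)


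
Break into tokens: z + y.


Scan left to right, longest-match per lexeme
Tokens: ID(z), OP(+), ID(y)


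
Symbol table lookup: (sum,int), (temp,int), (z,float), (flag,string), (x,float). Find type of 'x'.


Lookup 'x' → type float


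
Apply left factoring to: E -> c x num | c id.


Common prefix: 'c'
Factored: E -> c E', E' -> x num | id


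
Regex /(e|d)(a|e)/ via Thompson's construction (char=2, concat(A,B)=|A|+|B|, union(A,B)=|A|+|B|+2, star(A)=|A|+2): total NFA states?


Syntax tree has 4 char leaf(s), 2 union(s), 0 star(s)
chars contribute 4×2 = 8; each union adds +2; each star adds +2
Total: 8 + 4 + 0 = 12 states


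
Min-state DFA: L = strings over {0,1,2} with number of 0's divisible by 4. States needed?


Track (count of 0) mod 4: states 0..3, accept at 0
Minimal DFA: 4 states


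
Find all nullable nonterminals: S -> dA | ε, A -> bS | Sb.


A nonterminal is nullable iff some alternative derives ε (directly, or every symbol in it is nullable)
Nullable: {S}


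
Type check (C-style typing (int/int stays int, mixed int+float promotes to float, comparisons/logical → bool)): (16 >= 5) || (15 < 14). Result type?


Operand types: bool || bool
Rule: logical operators take bool operands and yield bool
Result type: bool


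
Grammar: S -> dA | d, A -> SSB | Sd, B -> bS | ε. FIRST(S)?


Per alternative of S: FIRST(dA) = {d}; FIRST(d) = {d}
FIRST(S) = {d}


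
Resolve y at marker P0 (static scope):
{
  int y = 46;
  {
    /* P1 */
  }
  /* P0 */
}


y declared in the same block as P0
y = 46


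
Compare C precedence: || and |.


'|' is bitwise OR (level 3); '||' is logical OR (level 1)
Higher level binds tighter
'|' has higher precedence than '||'


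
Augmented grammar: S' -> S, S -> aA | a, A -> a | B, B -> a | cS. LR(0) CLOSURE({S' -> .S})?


Start: S' -> .S
For each item with dot before a nonterminal B, add B -> .γ for every B-production
Closure: [S' -> .S, S -> .aA, S -> .a]


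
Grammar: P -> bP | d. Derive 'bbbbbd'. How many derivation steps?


Derivation: P => bP => bbP => bbbP => bbbbP => bbbbbP => bbbbbd
Steps: 6


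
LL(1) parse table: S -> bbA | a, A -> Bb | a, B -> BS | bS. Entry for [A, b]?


For [A, b]: 'b' ∈ FIRST(Bb)
Entry: A -> Bb


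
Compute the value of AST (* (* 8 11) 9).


Evaluate inner: (* 8 11) = 88
Evaluate root: (* 88 9) = 792
Result: 792


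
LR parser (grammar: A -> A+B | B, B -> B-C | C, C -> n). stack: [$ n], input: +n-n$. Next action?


'n' on top is the handle for C -> n
Action: reduce (C -> n)


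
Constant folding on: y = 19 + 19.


19 + 19 = 38 at compile time
Optimized: y = 38


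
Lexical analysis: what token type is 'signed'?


Pattern: reserved word
Type: KEYWORD


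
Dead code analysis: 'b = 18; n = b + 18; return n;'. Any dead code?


b is read by n's definition; n is returned
No dead code


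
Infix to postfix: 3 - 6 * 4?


* has higher precedence, evaluate 6*4 first
Postfix: 3 6 4 * -


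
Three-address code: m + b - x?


Break into single-operator statements:
t1 = m + b
t2 = t1 - x


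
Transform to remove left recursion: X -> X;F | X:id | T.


Left-recursive alternatives: X;F, X:id; non-recursive: T
Introduce X': X -> TX', X' -> ;FX' | :idX' | ε


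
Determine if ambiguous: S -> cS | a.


right-linear, alternatives start with distinct terminals 'c' vs 'a': unique leftmost derivation
Unambiguous


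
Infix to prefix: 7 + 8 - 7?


left-to-right (same/higher precedence on left): tree is (- (+ 7 8) 7)
Prefix: - + 7 8 7


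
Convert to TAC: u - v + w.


Break into single-operator statements:
t1 = u - v
t2 = t1 + w


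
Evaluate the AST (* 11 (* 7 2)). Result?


Evaluate inner: (* 7 2) = 14
Evaluate root: (* 11 14) = 154
Result: 154


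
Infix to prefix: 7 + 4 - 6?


left-to-right (same/higher precedence on left): tree is (- (+ 7 4) 6)
Prefix: - + 7 4 6


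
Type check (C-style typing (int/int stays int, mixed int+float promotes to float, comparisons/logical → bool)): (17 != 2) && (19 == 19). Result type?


Operand types: bool && bool
Rule: logical operators take bool operands and yield bool
Result type: bool


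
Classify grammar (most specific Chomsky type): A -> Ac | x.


Left-linear: every RHS is a terminal or one nonterminal followed by a terminal
Classification: Type 3 (Regular)


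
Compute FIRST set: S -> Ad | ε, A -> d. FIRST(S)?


Per alternative of S: FIRST(Ad) = {d}; FIRST(ε) = {ε}
FIRST(S) = {d, ε}


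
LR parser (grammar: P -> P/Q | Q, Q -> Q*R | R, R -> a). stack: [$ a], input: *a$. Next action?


'a' on top is the handle for R -> a
Action: reduce (R -> a)


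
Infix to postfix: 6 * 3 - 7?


Left to right (same or higher precedence on left)
Postfix: 6 3 * 7 -


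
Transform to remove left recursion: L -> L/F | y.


Left-recursive alternatives: L/F; non-recursive: y
Introduce L': L -> yL', L' -> /FL' | ε


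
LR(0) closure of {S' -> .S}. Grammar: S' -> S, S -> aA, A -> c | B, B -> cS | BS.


Start: S' -> .S
For each item with dot before a nonterminal B, add B -> .γ for every B-production
Closure: [S' -> .S, S -> .aA]


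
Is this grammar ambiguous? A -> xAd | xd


balanced x^n…d^n: each string has a unique parse
Unambiguous


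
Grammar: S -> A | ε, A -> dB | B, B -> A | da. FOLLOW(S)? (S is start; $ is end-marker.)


$ ∈ FOLLOW(S). For each A -> αBβ: add FIRST(β)\{ε} to FOLLOW(B); if β nullable, add FOLLOW(A).
FOLLOW(S) = {$}


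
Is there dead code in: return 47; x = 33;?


statement follows a return and is unreachable
Dead: 'x = 33'


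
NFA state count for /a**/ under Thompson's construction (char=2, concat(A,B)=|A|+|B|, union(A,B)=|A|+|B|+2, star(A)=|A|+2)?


Syntax tree has 1 char leaf(s), 0 union(s), 2 star(s)
chars contribute 1×2 = 2; each union adds +2; each star adds +2
Total: 2 + 0 + 4 = 6 states


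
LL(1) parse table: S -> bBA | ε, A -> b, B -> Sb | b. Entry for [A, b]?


For [A, b]: 'b' ∈ FIRST(b)
Entry: A -> b


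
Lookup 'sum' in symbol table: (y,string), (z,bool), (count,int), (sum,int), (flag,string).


Lookup 'sum' → type int


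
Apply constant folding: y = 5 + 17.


5 + 17 = 22 at compile time
Optimized: y = 22


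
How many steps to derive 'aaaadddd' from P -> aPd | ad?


Derivation: P => aPd => aaPdd => aaaPddd => aaaadddd
Steps: 4


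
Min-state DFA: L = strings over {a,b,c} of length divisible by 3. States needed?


Track length mod 3: states 0..2, accept at 0
Minimal DFA: 3 states


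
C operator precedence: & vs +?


'+' is additive (level 9); '&' is bitwise AND (level 5)
Higher level binds tighter
'+' has higher precedence than '&'


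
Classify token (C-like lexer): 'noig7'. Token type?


Pattern: letter/underscore followed by alphanumerics, not a keyword
Type: IDENTIFIER


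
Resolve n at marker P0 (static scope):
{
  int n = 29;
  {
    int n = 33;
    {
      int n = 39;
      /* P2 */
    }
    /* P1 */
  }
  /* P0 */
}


n declared in the same block as P0
n = 29


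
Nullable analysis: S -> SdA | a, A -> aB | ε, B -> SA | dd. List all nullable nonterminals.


A nonterminal is nullable iff some alternative derives ε (directly, or every symbol in it is nullable)
Nullable: {A}


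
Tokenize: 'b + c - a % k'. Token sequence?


Scan left to right, longest-match per lexeme
Tokens: ID(b), OP(+), ID(c), OP(-), ID(a), OP(%), ID(k)


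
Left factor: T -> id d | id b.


Common prefix: 'id'
Factored: T -> id T', T' -> d | b


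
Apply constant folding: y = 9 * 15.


9 * 15 = 135 at compile time
Optimized: y = 135


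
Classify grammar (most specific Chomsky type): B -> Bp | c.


Left-linear: every RHS is a terminal or one nonterminal followed by a terminal
Classification: Type 3 (Regular)


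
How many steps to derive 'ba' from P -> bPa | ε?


Derivation: P => bPa => ba
Steps: 2


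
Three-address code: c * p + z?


Break into single-operator statements:
t1 = c * p
t2 = t1 + z


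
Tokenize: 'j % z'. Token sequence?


Scan left to right, longest-match per lexeme
Tokens: ID(j), OP(%), ID(z)


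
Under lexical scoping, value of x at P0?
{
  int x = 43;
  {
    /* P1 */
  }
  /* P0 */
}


x declared in the same block as P0
x = 43


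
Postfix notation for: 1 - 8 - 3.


Left to right (same or higher precedence on left)
Postfix: 1 8 - 3 -


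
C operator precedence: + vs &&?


'+' is additive (level 9); '&&' is logical AND (level 2)
Higher level binds tighter
'+' has higher precedence than '&&'


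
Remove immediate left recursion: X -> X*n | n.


Left-recursive alternatives: X*n; non-recursive: n
Introduce X': X -> nX', X' -> *nX' | ε
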